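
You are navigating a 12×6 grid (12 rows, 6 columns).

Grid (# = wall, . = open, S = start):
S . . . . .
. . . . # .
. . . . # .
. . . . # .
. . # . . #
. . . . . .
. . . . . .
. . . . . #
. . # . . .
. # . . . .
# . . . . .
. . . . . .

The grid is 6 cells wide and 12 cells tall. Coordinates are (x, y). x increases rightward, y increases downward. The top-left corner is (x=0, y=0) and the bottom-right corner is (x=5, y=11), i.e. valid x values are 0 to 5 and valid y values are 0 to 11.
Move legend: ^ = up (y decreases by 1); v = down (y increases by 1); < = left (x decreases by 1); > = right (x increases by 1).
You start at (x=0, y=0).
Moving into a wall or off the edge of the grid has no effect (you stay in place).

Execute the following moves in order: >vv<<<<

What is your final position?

Answer: Final position: (x=0, y=2)

Derivation:
Start: (x=0, y=0)
  > (right): (x=0, y=0) -> (x=1, y=0)
  v (down): (x=1, y=0) -> (x=1, y=1)
  v (down): (x=1, y=1) -> (x=1, y=2)
  < (left): (x=1, y=2) -> (x=0, y=2)
  [×3]< (left): blocked, stay at (x=0, y=2)
Final: (x=0, y=2)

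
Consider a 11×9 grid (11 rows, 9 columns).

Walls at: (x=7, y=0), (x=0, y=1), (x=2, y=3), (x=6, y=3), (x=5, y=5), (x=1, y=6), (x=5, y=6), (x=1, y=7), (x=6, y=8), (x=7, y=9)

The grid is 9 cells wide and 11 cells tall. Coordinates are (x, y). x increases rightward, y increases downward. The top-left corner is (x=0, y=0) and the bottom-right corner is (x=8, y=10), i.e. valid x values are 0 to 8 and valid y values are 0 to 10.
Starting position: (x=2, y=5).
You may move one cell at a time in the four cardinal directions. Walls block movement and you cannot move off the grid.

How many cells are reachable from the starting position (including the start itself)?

Answer: Reachable cells: 89

Derivation:
BFS flood-fill from (x=2, y=5):
  Distance 0: (x=2, y=5)
  Distance 1: (x=2, y=4), (x=1, y=5), (x=3, y=5), (x=2, y=6)
  Distance 2: (x=1, y=4), (x=3, y=4), (x=0, y=5), (x=4, y=5), (x=3, y=6), (x=2, y=7)
  Distance 3: (x=1, y=3), (x=3, y=3), (x=0, y=4), (x=4, y=4), (x=0, y=6), (x=4, y=6), (x=3, y=7), (x=2, y=8)
  Distance 4: (x=1, y=2), (x=3, y=2), (x=0, y=3), (x=4, y=3), (x=5, y=4), (x=0, y=7), (x=4, y=7), (x=1, y=8), (x=3, y=8), (x=2, y=9)
  Distance 5: (x=1, y=1), (x=3, y=1), (x=0, y=2), (x=2, y=2), (x=4, y=2), (x=5, y=3), (x=6, y=4), (x=5, y=7), (x=0, y=8), (x=4, y=8), (x=1, y=9), (x=3, y=9), (x=2, y=10)
  Distance 6: (x=1, y=0), (x=3, y=0), (x=2, y=1), (x=4, y=1), (x=5, y=2), (x=7, y=4), (x=6, y=5), (x=6, y=7), (x=5, y=8), (x=0, y=9), (x=4, y=9), (x=1, y=10), (x=3, y=10)
  Distance 7: (x=0, y=0), (x=2, y=0), (x=4, y=0), (x=5, y=1), (x=6, y=2), (x=7, y=3), (x=8, y=4), (x=7, y=5), (x=6, y=6), (x=7, y=7), (x=5, y=9), (x=0, y=10), (x=4, y=10)
  Distance 8: (x=5, y=0), (x=6, y=1), (x=7, y=2), (x=8, y=3), (x=8, y=5), (x=7, y=6), (x=8, y=7), (x=7, y=8), (x=6, y=9), (x=5, y=10)
  Distance 9: (x=6, y=0), (x=7, y=1), (x=8, y=2), (x=8, y=6), (x=8, y=8), (x=6, y=10)
  Distance 10: (x=8, y=1), (x=8, y=9), (x=7, y=10)
  Distance 11: (x=8, y=0), (x=8, y=10)
Total reachable: 89 (grid has 89 open cells total)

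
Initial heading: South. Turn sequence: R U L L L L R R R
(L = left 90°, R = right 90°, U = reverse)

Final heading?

Start: South
  R (right (90° clockwise)) -> West
  U (U-turn (180°)) -> East
  L (left (90° counter-clockwise)) -> North
  L (left (90° counter-clockwise)) -> West
  L (left (90° counter-clockwise)) -> South
  L (left (90° counter-clockwise)) -> East
  R (right (90° clockwise)) -> South
  R (right (90° clockwise)) -> West
  R (right (90° clockwise)) -> North
Final: North

Answer: Final heading: North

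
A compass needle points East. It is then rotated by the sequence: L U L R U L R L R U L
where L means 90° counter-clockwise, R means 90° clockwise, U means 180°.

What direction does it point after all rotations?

Answer: Final heading: East

Derivation:
Start: East
  L (left (90° counter-clockwise)) -> North
  U (U-turn (180°)) -> South
  L (left (90° counter-clockwise)) -> East
  R (right (90° clockwise)) -> South
  U (U-turn (180°)) -> North
  L (left (90° counter-clockwise)) -> West
  R (right (90° clockwise)) -> North
  L (left (90° counter-clockwise)) -> West
  R (right (90° clockwise)) -> North
  U (U-turn (180°)) -> South
  L (left (90° counter-clockwise)) -> East
Final: East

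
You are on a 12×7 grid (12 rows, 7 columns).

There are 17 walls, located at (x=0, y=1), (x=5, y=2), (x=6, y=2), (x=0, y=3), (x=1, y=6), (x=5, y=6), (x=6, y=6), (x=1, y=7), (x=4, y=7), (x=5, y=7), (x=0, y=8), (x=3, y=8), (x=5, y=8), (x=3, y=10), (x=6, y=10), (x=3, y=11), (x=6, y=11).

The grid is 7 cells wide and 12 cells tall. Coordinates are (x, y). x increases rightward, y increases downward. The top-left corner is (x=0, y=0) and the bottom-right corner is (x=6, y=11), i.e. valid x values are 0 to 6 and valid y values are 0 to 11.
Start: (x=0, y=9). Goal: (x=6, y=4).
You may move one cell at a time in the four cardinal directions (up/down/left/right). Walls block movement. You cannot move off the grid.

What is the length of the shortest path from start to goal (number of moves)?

Answer: Shortest path length: 11

Derivation:
BFS from (x=0, y=9) until reaching (x=6, y=4):
  Distance 0: (x=0, y=9)
  Distance 1: (x=1, y=9), (x=0, y=10)
  Distance 2: (x=1, y=8), (x=2, y=9), (x=1, y=10), (x=0, y=11)
  Distance 3: (x=2, y=8), (x=3, y=9), (x=2, y=10), (x=1, y=11)
  Distance 4: (x=2, y=7), (x=4, y=9), (x=2, y=11)
  Distance 5: (x=2, y=6), (x=3, y=7), (x=4, y=8), (x=5, y=9), (x=4, y=10)
  Distance 6: (x=2, y=5), (x=3, y=6), (x=6, y=9), (x=5, y=10), (x=4, y=11)
  Distance 7: (x=2, y=4), (x=1, y=5), (x=3, y=5), (x=4, y=6), (x=6, y=8), (x=5, y=11)
  Distance 8: (x=2, y=3), (x=1, y=4), (x=3, y=4), (x=0, y=5), (x=4, y=5), (x=6, y=7)
  Distance 9: (x=2, y=2), (x=1, y=3), (x=3, y=3), (x=0, y=4), (x=4, y=4), (x=5, y=5), (x=0, y=6)
  Distance 10: (x=2, y=1), (x=1, y=2), (x=3, y=2), (x=4, y=3), (x=5, y=4), (x=6, y=5), (x=0, y=7)
  Distance 11: (x=2, y=0), (x=1, y=1), (x=3, y=1), (x=0, y=2), (x=4, y=2), (x=5, y=3), (x=6, y=4)  <- goal reached here
One shortest path (11 moves): (x=0, y=9) -> (x=1, y=9) -> (x=2, y=9) -> (x=2, y=8) -> (x=2, y=7) -> (x=3, y=7) -> (x=3, y=6) -> (x=4, y=6) -> (x=4, y=5) -> (x=5, y=5) -> (x=6, y=5) -> (x=6, y=4)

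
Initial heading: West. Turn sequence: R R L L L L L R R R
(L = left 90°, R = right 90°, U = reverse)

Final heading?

Start: West
  R (right (90° clockwise)) -> North
  R (right (90° clockwise)) -> East
  L (left (90° counter-clockwise)) -> North
  L (left (90° counter-clockwise)) -> West
  L (left (90° counter-clockwise)) -> South
  L (left (90° counter-clockwise)) -> East
  L (left (90° counter-clockwise)) -> North
  R (right (90° clockwise)) -> East
  R (right (90° clockwise)) -> South
  R (right (90° clockwise)) -> West
Final: West

Answer: Final heading: West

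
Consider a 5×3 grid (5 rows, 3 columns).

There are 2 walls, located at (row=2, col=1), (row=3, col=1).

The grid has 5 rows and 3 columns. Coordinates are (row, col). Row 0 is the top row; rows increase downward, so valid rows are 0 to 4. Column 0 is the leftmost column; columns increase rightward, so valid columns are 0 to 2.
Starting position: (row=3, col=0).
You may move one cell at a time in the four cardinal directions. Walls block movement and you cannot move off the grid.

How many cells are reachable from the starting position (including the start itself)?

BFS flood-fill from (row=3, col=0):
  Distance 0: (row=3, col=0)
  Distance 1: (row=2, col=0), (row=4, col=0)
  Distance 2: (row=1, col=0), (row=4, col=1)
  Distance 3: (row=0, col=0), (row=1, col=1), (row=4, col=2)
  Distance 4: (row=0, col=1), (row=1, col=2), (row=3, col=2)
  Distance 5: (row=0, col=2), (row=2, col=2)
Total reachable: 13 (grid has 13 open cells total)

Answer: Reachable cells: 13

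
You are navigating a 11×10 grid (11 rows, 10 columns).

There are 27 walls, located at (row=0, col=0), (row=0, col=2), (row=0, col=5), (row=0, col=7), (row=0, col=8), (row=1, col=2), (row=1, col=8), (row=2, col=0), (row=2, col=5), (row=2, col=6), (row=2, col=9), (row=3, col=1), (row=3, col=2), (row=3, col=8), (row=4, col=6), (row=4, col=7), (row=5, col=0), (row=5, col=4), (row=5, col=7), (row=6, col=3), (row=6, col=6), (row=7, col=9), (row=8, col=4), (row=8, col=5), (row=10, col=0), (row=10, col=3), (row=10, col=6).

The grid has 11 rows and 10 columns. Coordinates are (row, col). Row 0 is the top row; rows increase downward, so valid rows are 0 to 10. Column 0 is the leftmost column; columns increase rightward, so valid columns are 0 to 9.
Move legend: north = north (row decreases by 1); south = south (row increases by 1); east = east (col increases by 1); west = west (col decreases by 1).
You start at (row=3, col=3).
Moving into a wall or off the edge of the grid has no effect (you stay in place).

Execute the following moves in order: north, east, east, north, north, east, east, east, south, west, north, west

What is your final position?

Answer: Final position: (row=0, col=3)

Derivation:
Start: (row=3, col=3)
  north (north): (row=3, col=3) -> (row=2, col=3)
  east (east): (row=2, col=3) -> (row=2, col=4)
  east (east): blocked, stay at (row=2, col=4)
  north (north): (row=2, col=4) -> (row=1, col=4)
  north (north): (row=1, col=4) -> (row=0, col=4)
  [×3]east (east): blocked, stay at (row=0, col=4)
  south (south): (row=0, col=4) -> (row=1, col=4)
  west (west): (row=1, col=4) -> (row=1, col=3)
  north (north): (row=1, col=3) -> (row=0, col=3)
  west (west): blocked, stay at (row=0, col=3)
Final: (row=0, col=3)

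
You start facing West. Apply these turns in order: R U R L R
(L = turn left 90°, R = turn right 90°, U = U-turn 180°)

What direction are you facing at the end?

Start: West
  R (right (90° clockwise)) -> North
  U (U-turn (180°)) -> South
  R (right (90° clockwise)) -> West
  L (left (90° counter-clockwise)) -> South
  R (right (90° clockwise)) -> West
Final: West

Answer: Final heading: West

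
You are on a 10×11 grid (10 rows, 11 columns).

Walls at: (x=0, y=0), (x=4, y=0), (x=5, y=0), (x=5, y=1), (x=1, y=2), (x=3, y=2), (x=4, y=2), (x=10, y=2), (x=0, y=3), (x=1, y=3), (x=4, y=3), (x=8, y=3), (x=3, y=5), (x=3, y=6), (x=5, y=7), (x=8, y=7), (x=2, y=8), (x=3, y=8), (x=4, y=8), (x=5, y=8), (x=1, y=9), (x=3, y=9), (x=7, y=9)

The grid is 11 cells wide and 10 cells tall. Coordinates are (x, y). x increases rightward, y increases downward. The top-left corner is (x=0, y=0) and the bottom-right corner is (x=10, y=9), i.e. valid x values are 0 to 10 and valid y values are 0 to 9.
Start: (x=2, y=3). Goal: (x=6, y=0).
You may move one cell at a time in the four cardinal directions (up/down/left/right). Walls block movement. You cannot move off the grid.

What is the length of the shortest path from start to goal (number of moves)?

BFS from (x=2, y=3) until reaching (x=6, y=0):
  Distance 0: (x=2, y=3)
  Distance 1: (x=2, y=2), (x=3, y=3), (x=2, y=4)
  Distance 2: (x=2, y=1), (x=1, y=4), (x=3, y=4), (x=2, y=5)
  Distance 3: (x=2, y=0), (x=1, y=1), (x=3, y=1), (x=0, y=4), (x=4, y=4), (x=1, y=5), (x=2, y=6)
  Distance 4: (x=1, y=0), (x=3, y=0), (x=0, y=1), (x=4, y=1), (x=5, y=4), (x=0, y=5), (x=4, y=5), (x=1, y=6), (x=2, y=7)
  Distance 5: (x=0, y=2), (x=5, y=3), (x=6, y=4), (x=5, y=5), (x=0, y=6), (x=4, y=6), (x=1, y=7), (x=3, y=7)
  Distance 6: (x=5, y=2), (x=6, y=3), (x=7, y=4), (x=6, y=5), (x=5, y=6), (x=0, y=7), (x=4, y=7), (x=1, y=8)
  Distance 7: (x=6, y=2), (x=7, y=3), (x=8, y=4), (x=7, y=5), (x=6, y=6), (x=0, y=8)
  Distance 8: (x=6, y=1), (x=7, y=2), (x=9, y=4), (x=8, y=5), (x=7, y=6), (x=6, y=7), (x=0, y=9)
  Distance 9: (x=6, y=0), (x=7, y=1), (x=8, y=2), (x=9, y=3), (x=10, y=4), (x=9, y=5), (x=8, y=6), (x=7, y=7), (x=6, y=8)  <- goal reached here
One shortest path (9 moves): (x=2, y=3) -> (x=3, y=3) -> (x=3, y=4) -> (x=4, y=4) -> (x=5, y=4) -> (x=6, y=4) -> (x=6, y=3) -> (x=6, y=2) -> (x=6, y=1) -> (x=6, y=0)

Answer: Shortest path length: 9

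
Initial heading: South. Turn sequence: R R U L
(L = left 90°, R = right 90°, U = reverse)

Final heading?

Start: South
  R (right (90° clockwise)) -> West
  R (right (90° clockwise)) -> North
  U (U-turn (180°)) -> South
  L (left (90° counter-clockwise)) -> East
Final: East

Answer: Final heading: East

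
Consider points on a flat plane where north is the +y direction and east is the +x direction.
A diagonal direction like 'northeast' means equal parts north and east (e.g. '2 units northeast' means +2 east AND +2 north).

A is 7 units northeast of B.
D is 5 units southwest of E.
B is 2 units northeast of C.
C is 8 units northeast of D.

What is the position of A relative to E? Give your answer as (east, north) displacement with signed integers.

Place E at the origin (east=0, north=0).
  D is 5 units southwest of E: delta (east=-5, north=-5); D at (east=-5, north=-5).
  C is 8 units northeast of D: delta (east=+8, north=+8); C at (east=3, north=3).
  B is 2 units northeast of C: delta (east=+2, north=+2); B at (east=5, north=5).
  A is 7 units northeast of B: delta (east=+7, north=+7); A at (east=12, north=12).
Therefore A relative to E: (east=12, north=12).

Answer: A is at (east=12, north=12) relative to E.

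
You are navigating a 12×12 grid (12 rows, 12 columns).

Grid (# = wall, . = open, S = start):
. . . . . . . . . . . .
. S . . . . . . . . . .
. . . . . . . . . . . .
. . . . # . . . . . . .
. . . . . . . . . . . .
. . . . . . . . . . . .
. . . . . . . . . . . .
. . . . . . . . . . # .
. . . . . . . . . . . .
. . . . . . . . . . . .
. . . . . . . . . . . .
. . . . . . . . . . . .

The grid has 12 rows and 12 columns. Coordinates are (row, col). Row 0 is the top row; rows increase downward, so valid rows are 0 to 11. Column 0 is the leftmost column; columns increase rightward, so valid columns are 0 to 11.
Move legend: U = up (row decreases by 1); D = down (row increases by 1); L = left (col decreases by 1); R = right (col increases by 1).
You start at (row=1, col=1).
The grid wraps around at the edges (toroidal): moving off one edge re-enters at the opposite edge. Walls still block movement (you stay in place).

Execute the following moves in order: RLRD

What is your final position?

Answer: Final position: (row=2, col=2)

Derivation:
Start: (row=1, col=1)
  R (right): (row=1, col=1) -> (row=1, col=2)
  L (left): (row=1, col=2) -> (row=1, col=1)
  R (right): (row=1, col=1) -> (row=1, col=2)
  D (down): (row=1, col=2) -> (row=2, col=2)
Final: (row=2, col=2)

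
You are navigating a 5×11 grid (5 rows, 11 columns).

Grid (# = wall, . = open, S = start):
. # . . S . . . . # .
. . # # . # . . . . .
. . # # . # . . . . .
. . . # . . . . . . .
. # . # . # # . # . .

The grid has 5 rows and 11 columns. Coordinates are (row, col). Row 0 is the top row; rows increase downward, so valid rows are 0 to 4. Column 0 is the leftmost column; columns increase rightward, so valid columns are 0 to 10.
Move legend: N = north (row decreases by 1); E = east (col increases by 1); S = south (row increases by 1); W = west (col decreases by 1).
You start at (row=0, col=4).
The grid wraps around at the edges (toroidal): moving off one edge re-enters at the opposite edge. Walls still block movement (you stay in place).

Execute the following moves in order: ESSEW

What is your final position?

Start: (row=0, col=4)
  E (east): (row=0, col=4) -> (row=0, col=5)
  S (south): blocked, stay at (row=0, col=5)
  S (south): blocked, stay at (row=0, col=5)
  E (east): (row=0, col=5) -> (row=0, col=6)
  W (west): (row=0, col=6) -> (row=0, col=5)
Final: (row=0, col=5)

Answer: Final position: (row=0, col=5)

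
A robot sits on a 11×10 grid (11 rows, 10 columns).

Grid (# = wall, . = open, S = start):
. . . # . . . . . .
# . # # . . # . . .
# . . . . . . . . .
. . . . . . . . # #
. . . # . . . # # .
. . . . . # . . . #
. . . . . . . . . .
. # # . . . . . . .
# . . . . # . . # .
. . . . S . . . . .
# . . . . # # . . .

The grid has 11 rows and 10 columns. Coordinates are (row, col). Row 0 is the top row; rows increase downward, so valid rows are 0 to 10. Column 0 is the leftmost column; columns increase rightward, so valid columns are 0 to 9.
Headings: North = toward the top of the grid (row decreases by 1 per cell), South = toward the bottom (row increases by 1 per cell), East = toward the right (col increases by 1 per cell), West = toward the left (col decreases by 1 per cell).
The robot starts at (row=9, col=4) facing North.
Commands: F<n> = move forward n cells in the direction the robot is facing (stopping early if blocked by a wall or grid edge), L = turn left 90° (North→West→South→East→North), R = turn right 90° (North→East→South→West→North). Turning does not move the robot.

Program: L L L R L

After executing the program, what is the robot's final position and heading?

Start: (row=9, col=4), facing North
  L: turn left, now facing West
  L: turn left, now facing South
  L: turn left, now facing East
  R: turn right, now facing South
  L: turn left, now facing East
Final: (row=9, col=4), facing East

Answer: Final position: (row=9, col=4), facing East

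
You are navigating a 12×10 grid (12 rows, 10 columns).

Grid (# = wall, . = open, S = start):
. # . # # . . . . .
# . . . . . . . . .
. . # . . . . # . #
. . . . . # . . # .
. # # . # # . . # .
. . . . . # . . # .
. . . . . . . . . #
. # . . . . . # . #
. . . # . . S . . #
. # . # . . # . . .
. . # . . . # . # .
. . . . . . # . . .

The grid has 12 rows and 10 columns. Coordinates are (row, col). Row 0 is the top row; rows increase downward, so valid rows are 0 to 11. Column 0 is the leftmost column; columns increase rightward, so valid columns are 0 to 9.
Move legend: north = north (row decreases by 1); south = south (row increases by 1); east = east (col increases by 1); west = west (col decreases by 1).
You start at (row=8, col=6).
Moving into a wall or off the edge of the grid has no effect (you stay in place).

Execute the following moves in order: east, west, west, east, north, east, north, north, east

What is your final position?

Answer: Final position: (row=5, col=7)

Derivation:
Start: (row=8, col=6)
  east (east): (row=8, col=6) -> (row=8, col=7)
  west (west): (row=8, col=7) -> (row=8, col=6)
  west (west): (row=8, col=6) -> (row=8, col=5)
  east (east): (row=8, col=5) -> (row=8, col=6)
  north (north): (row=8, col=6) -> (row=7, col=6)
  east (east): blocked, stay at (row=7, col=6)
  north (north): (row=7, col=6) -> (row=6, col=6)
  north (north): (row=6, col=6) -> (row=5, col=6)
  east (east): (row=5, col=6) -> (row=5, col=7)
Final: (row=5, col=7)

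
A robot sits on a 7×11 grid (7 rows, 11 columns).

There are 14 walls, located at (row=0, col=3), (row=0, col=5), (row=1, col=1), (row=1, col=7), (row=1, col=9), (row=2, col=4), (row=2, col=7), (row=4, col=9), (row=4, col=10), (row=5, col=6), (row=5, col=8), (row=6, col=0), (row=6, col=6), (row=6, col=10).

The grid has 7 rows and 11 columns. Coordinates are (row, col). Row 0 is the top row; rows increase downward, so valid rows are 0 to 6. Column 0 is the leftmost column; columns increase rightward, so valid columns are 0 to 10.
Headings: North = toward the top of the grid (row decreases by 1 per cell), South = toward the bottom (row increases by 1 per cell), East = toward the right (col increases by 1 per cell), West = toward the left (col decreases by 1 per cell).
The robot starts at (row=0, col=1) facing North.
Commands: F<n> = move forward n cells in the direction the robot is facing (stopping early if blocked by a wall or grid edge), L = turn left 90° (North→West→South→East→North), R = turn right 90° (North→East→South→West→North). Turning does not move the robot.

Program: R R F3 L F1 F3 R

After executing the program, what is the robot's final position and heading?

Start: (row=0, col=1), facing North
  R: turn right, now facing East
  R: turn right, now facing South
  F3: move forward 0/3 (blocked), now at (row=0, col=1)
  L: turn left, now facing East
  F1: move forward 1, now at (row=0, col=2)
  F3: move forward 0/3 (blocked), now at (row=0, col=2)
  R: turn right, now facing South
Final: (row=0, col=2), facing South

Answer: Final position: (row=0, col=2), facing South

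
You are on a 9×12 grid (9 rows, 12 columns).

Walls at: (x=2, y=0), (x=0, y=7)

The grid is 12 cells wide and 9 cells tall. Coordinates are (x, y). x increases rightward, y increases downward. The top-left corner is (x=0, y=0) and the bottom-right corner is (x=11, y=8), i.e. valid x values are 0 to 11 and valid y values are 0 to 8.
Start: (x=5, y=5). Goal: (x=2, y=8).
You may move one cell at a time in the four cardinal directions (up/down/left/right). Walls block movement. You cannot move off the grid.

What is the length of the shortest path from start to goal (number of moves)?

BFS from (x=5, y=5) until reaching (x=2, y=8):
  Distance 0: (x=5, y=5)
  Distance 1: (x=5, y=4), (x=4, y=5), (x=6, y=5), (x=5, y=6)
  Distance 2: (x=5, y=3), (x=4, y=4), (x=6, y=4), (x=3, y=5), (x=7, y=5), (x=4, y=6), (x=6, y=6), (x=5, y=7)
  Distance 3: (x=5, y=2), (x=4, y=3), (x=6, y=3), (x=3, y=4), (x=7, y=4), (x=2, y=5), (x=8, y=5), (x=3, y=6), (x=7, y=6), (x=4, y=7), (x=6, y=7), (x=5, y=8)
  Distance 4: (x=5, y=1), (x=4, y=2), (x=6, y=2), (x=3, y=3), (x=7, y=3), (x=2, y=4), (x=8, y=4), (x=1, y=5), (x=9, y=5), (x=2, y=6), (x=8, y=6), (x=3, y=7), (x=7, y=7), (x=4, y=8), (x=6, y=8)
  Distance 5: (x=5, y=0), (x=4, y=1), (x=6, y=1), (x=3, y=2), (x=7, y=2), (x=2, y=3), (x=8, y=3), (x=1, y=4), (x=9, y=4), (x=0, y=5), (x=10, y=5), (x=1, y=6), (x=9, y=6), (x=2, y=7), (x=8, y=7), (x=3, y=8), (x=7, y=8)
  Distance 6: (x=4, y=0), (x=6, y=0), (x=3, y=1), (x=7, y=1), (x=2, y=2), (x=8, y=2), (x=1, y=3), (x=9, y=3), (x=0, y=4), (x=10, y=4), (x=11, y=5), (x=0, y=6), (x=10, y=6), (x=1, y=7), (x=9, y=7), (x=2, y=8), (x=8, y=8)  <- goal reached here
One shortest path (6 moves): (x=5, y=5) -> (x=4, y=5) -> (x=3, y=5) -> (x=2, y=5) -> (x=2, y=6) -> (x=2, y=7) -> (x=2, y=8)

Answer: Shortest path length: 6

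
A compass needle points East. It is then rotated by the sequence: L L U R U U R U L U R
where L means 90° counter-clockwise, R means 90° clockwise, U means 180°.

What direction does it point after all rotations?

Start: East
  L (left (90° counter-clockwise)) -> North
  L (left (90° counter-clockwise)) -> West
  U (U-turn (180°)) -> East
  R (right (90° clockwise)) -> South
  U (U-turn (180°)) -> North
  U (U-turn (180°)) -> South
  R (right (90° clockwise)) -> West
  U (U-turn (180°)) -> East
  L (left (90° counter-clockwise)) -> North
  U (U-turn (180°)) -> South
  R (right (90° clockwise)) -> West
Final: West

Answer: Final heading: West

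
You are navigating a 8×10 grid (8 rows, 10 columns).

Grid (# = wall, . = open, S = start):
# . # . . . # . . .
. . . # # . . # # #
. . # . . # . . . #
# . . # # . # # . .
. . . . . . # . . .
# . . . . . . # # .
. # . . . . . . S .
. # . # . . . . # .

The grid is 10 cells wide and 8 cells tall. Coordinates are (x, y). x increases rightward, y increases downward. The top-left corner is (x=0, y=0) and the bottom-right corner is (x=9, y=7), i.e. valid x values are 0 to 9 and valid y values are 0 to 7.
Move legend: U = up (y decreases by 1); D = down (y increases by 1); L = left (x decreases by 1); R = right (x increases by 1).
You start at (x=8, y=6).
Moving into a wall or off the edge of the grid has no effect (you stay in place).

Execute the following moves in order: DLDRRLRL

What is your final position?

Start: (x=8, y=6)
  D (down): blocked, stay at (x=8, y=6)
  L (left): (x=8, y=6) -> (x=7, y=6)
  D (down): (x=7, y=6) -> (x=7, y=7)
  R (right): blocked, stay at (x=7, y=7)
  R (right): blocked, stay at (x=7, y=7)
  L (left): (x=7, y=7) -> (x=6, y=7)
  R (right): (x=6, y=7) -> (x=7, y=7)
  L (left): (x=7, y=7) -> (x=6, y=7)
Final: (x=6, y=7)

Answer: Final position: (x=6, y=7)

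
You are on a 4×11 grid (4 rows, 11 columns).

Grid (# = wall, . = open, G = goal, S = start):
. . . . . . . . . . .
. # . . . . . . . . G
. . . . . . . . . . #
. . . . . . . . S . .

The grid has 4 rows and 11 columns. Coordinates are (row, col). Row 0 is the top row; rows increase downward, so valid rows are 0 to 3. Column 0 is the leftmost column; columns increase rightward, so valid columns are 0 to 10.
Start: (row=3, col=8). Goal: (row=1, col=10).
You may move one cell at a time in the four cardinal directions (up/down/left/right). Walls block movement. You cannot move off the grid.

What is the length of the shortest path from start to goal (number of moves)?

BFS from (row=3, col=8) until reaching (row=1, col=10):
  Distance 0: (row=3, col=8)
  Distance 1: (row=2, col=8), (row=3, col=7), (row=3, col=9)
  Distance 2: (row=1, col=8), (row=2, col=7), (row=2, col=9), (row=3, col=6), (row=3, col=10)
  Distance 3: (row=0, col=8), (row=1, col=7), (row=1, col=9), (row=2, col=6), (row=3, col=5)
  Distance 4: (row=0, col=7), (row=0, col=9), (row=1, col=6), (row=1, col=10), (row=2, col=5), (row=3, col=4)  <- goal reached here
One shortest path (4 moves): (row=3, col=8) -> (row=3, col=9) -> (row=2, col=9) -> (row=1, col=9) -> (row=1, col=10)

Answer: Shortest path length: 4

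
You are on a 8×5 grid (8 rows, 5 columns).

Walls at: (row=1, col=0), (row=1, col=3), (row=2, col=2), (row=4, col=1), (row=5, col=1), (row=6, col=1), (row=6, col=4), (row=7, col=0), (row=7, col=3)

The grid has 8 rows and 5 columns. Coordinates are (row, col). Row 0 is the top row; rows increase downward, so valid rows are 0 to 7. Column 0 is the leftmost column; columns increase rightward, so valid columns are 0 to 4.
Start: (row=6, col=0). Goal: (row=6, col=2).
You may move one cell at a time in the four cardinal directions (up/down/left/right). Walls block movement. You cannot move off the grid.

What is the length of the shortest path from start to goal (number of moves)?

Answer: Shortest path length: 8

Derivation:
BFS from (row=6, col=0) until reaching (row=6, col=2):
  Distance 0: (row=6, col=0)
  Distance 1: (row=5, col=0)
  Distance 2: (row=4, col=0)
  Distance 3: (row=3, col=0)
  Distance 4: (row=2, col=0), (row=3, col=1)
  Distance 5: (row=2, col=1), (row=3, col=2)
  Distance 6: (row=1, col=1), (row=3, col=3), (row=4, col=2)
  Distance 7: (row=0, col=1), (row=1, col=2), (row=2, col=3), (row=3, col=4), (row=4, col=3), (row=5, col=2)
  Distance 8: (row=0, col=0), (row=0, col=2), (row=2, col=4), (row=4, col=4), (row=5, col=3), (row=6, col=2)  <- goal reached here
One shortest path (8 moves): (row=6, col=0) -> (row=5, col=0) -> (row=4, col=0) -> (row=3, col=0) -> (row=3, col=1) -> (row=3, col=2) -> (row=4, col=2) -> (row=5, col=2) -> (row=6, col=2)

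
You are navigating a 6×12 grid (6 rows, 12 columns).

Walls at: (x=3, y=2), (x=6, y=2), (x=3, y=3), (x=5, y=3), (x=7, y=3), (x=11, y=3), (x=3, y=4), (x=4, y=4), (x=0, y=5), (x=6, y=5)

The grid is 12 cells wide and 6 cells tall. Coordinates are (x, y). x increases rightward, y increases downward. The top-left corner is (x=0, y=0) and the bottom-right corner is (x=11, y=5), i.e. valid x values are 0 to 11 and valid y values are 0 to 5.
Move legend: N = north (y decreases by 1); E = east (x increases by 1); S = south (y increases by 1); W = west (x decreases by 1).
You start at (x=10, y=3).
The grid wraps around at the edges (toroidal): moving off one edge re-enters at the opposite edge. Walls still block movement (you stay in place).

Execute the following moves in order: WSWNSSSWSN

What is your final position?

Answer: Final position: (x=7, y=0)

Derivation:
Start: (x=10, y=3)
  W (west): (x=10, y=3) -> (x=9, y=3)
  S (south): (x=9, y=3) -> (x=9, y=4)
  W (west): (x=9, y=4) -> (x=8, y=4)
  N (north): (x=8, y=4) -> (x=8, y=3)
  S (south): (x=8, y=3) -> (x=8, y=4)
  S (south): (x=8, y=4) -> (x=8, y=5)
  S (south): (x=8, y=5) -> (x=8, y=0)
  W (west): (x=8, y=0) -> (x=7, y=0)
  S (south): (x=7, y=0) -> (x=7, y=1)
  N (north): (x=7, y=1) -> (x=7, y=0)
Final: (x=7, y=0)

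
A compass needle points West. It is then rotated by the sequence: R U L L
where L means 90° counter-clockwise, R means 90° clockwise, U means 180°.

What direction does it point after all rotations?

Answer: Final heading: North

Derivation:
Start: West
  R (right (90° clockwise)) -> North
  U (U-turn (180°)) -> South
  L (left (90° counter-clockwise)) -> East
  L (left (90° counter-clockwise)) -> North
Final: North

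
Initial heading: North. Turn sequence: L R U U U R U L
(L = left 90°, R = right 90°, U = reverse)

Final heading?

Start: North
  L (left (90° counter-clockwise)) -> West
  R (right (90° clockwise)) -> North
  U (U-turn (180°)) -> South
  U (U-turn (180°)) -> North
  U (U-turn (180°)) -> South
  R (right (90° clockwise)) -> West
  U (U-turn (180°)) -> East
  L (left (90° counter-clockwise)) -> North
Final: North

Answer: Final heading: North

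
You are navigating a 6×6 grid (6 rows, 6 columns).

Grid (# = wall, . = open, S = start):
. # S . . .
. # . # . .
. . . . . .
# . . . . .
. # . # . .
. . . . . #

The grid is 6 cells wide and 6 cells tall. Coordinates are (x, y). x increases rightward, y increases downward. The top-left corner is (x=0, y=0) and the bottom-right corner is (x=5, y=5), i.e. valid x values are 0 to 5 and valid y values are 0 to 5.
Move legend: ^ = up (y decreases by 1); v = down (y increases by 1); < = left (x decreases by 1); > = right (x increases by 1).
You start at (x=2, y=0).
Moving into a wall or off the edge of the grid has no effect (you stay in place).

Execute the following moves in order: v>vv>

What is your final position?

Answer: Final position: (x=3, y=3)

Derivation:
Start: (x=2, y=0)
  v (down): (x=2, y=0) -> (x=2, y=1)
  > (right): blocked, stay at (x=2, y=1)
  v (down): (x=2, y=1) -> (x=2, y=2)
  v (down): (x=2, y=2) -> (x=2, y=3)
  > (right): (x=2, y=3) -> (x=3, y=3)
Final: (x=3, y=3)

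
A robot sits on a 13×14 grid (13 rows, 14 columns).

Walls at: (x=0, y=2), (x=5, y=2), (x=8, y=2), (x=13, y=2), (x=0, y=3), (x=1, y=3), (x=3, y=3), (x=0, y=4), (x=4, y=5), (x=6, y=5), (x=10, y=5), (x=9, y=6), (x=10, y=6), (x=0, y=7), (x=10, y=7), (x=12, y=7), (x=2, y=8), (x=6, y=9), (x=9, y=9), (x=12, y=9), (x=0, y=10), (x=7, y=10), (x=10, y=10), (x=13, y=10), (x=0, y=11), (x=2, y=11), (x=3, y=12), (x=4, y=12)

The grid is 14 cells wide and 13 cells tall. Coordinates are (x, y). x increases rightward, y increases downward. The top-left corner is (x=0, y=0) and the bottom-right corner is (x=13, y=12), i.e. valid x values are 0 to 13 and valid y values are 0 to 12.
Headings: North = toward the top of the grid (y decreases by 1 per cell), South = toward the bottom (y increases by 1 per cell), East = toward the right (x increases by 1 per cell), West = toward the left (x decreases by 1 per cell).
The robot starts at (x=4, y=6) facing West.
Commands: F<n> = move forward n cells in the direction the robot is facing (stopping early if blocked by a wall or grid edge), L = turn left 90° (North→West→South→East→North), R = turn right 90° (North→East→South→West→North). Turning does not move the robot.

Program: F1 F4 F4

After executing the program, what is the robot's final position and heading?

Answer: Final position: (x=0, y=6), facing West

Derivation:
Start: (x=4, y=6), facing West
  F1: move forward 1, now at (x=3, y=6)
  F4: move forward 3/4 (blocked), now at (x=0, y=6)
  F4: move forward 0/4 (blocked), now at (x=0, y=6)
Final: (x=0, y=6), facing West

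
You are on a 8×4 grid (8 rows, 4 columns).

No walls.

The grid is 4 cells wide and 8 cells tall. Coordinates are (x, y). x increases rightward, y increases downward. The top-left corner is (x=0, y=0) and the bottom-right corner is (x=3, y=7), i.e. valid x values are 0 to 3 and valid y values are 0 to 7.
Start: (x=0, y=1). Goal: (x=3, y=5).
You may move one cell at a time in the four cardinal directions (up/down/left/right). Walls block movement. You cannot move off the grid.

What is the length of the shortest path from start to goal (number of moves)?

BFS from (x=0, y=1) until reaching (x=3, y=5):
  Distance 0: (x=0, y=1)
  Distance 1: (x=0, y=0), (x=1, y=1), (x=0, y=2)
  Distance 2: (x=1, y=0), (x=2, y=1), (x=1, y=2), (x=0, y=3)
  Distance 3: (x=2, y=0), (x=3, y=1), (x=2, y=2), (x=1, y=3), (x=0, y=4)
  Distance 4: (x=3, y=0), (x=3, y=2), (x=2, y=3), (x=1, y=4), (x=0, y=5)
  Distance 5: (x=3, y=3), (x=2, y=4), (x=1, y=5), (x=0, y=6)
  Distance 6: (x=3, y=4), (x=2, y=5), (x=1, y=6), (x=0, y=7)
  Distance 7: (x=3, y=5), (x=2, y=6), (x=1, y=7)  <- goal reached here
One shortest path (7 moves): (x=0, y=1) -> (x=1, y=1) -> (x=2, y=1) -> (x=3, y=1) -> (x=3, y=2) -> (x=3, y=3) -> (x=3, y=4) -> (x=3, y=5)

Answer: Shortest path length: 7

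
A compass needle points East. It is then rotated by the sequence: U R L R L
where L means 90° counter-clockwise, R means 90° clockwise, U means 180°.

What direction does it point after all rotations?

Answer: Final heading: West

Derivation:
Start: East
  U (U-turn (180°)) -> West
  R (right (90° clockwise)) -> North
  L (left (90° counter-clockwise)) -> West
  R (right (90° clockwise)) -> North
  L (left (90° counter-clockwise)) -> West
Final: West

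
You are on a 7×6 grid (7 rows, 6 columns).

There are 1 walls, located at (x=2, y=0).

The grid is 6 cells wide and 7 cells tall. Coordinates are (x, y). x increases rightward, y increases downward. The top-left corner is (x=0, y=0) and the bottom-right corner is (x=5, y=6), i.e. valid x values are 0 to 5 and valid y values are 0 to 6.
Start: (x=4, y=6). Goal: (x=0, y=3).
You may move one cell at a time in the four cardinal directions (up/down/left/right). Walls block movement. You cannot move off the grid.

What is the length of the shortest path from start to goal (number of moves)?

Answer: Shortest path length: 7

Derivation:
BFS from (x=4, y=6) until reaching (x=0, y=3):
  Distance 0: (x=4, y=6)
  Distance 1: (x=4, y=5), (x=3, y=6), (x=5, y=6)
  Distance 2: (x=4, y=4), (x=3, y=5), (x=5, y=5), (x=2, y=6)
  Distance 3: (x=4, y=3), (x=3, y=4), (x=5, y=4), (x=2, y=5), (x=1, y=6)
  Distance 4: (x=4, y=2), (x=3, y=3), (x=5, y=3), (x=2, y=4), (x=1, y=5), (x=0, y=6)
  Distance 5: (x=4, y=1), (x=3, y=2), (x=5, y=2), (x=2, y=3), (x=1, y=4), (x=0, y=5)
  Distance 6: (x=4, y=0), (x=3, y=1), (x=5, y=1), (x=2, y=2), (x=1, y=3), (x=0, y=4)
  Distance 7: (x=3, y=0), (x=5, y=0), (x=2, y=1), (x=1, y=2), (x=0, y=3)  <- goal reached here
One shortest path (7 moves): (x=4, y=6) -> (x=3, y=6) -> (x=2, y=6) -> (x=1, y=6) -> (x=0, y=6) -> (x=0, y=5) -> (x=0, y=4) -> (x=0, y=3)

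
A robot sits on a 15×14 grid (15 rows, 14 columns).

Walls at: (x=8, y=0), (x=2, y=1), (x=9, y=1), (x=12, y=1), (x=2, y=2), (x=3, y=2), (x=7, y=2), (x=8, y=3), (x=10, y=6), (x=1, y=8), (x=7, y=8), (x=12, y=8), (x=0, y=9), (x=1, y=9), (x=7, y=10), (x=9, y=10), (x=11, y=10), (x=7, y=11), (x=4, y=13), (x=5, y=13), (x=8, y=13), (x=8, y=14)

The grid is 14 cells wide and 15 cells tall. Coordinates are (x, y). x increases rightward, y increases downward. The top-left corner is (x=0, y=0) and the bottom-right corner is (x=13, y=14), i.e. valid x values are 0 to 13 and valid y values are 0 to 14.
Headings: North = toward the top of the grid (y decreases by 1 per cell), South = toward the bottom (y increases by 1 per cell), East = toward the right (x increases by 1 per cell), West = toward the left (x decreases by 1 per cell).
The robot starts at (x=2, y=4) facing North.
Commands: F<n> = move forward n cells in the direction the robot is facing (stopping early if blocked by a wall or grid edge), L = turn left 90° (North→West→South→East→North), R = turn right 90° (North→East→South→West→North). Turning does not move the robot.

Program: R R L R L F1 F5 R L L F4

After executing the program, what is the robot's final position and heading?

Start: (x=2, y=4), facing North
  R: turn right, now facing East
  R: turn right, now facing South
  L: turn left, now facing East
  R: turn right, now facing South
  L: turn left, now facing East
  F1: move forward 1, now at (x=3, y=4)
  F5: move forward 5, now at (x=8, y=4)
  R: turn right, now facing South
  L: turn left, now facing East
  L: turn left, now facing North
  F4: move forward 0/4 (blocked), now at (x=8, y=4)
Final: (x=8, y=4), facing North

Answer: Final position: (x=8, y=4), facing North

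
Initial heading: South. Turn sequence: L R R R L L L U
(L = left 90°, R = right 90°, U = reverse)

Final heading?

Answer: Final heading: West

Derivation:
Start: South
  L (left (90° counter-clockwise)) -> East
  R (right (90° clockwise)) -> South
  R (right (90° clockwise)) -> West
  R (right (90° clockwise)) -> North
  L (left (90° counter-clockwise)) -> West
  L (left (90° counter-clockwise)) -> South
  L (left (90° counter-clockwise)) -> East
  U (U-turn (180°)) -> West
Final: West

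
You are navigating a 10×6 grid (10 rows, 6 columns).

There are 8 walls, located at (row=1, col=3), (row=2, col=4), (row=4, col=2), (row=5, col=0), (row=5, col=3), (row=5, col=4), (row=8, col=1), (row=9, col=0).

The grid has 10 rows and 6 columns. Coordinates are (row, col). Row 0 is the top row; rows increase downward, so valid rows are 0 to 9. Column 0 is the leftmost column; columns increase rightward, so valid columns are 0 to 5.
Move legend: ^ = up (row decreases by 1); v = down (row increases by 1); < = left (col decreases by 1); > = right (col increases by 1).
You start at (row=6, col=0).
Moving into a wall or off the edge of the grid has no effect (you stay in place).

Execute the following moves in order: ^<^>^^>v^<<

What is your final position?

Answer: Final position: (row=4, col=0)

Derivation:
Start: (row=6, col=0)
  ^ (up): blocked, stay at (row=6, col=0)
  < (left): blocked, stay at (row=6, col=0)
  ^ (up): blocked, stay at (row=6, col=0)
  > (right): (row=6, col=0) -> (row=6, col=1)
  ^ (up): (row=6, col=1) -> (row=5, col=1)
  ^ (up): (row=5, col=1) -> (row=4, col=1)
  > (right): blocked, stay at (row=4, col=1)
  v (down): (row=4, col=1) -> (row=5, col=1)
  ^ (up): (row=5, col=1) -> (row=4, col=1)
  < (left): (row=4, col=1) -> (row=4, col=0)
  < (left): blocked, stay at (row=4, col=0)
Final: (row=4, col=0)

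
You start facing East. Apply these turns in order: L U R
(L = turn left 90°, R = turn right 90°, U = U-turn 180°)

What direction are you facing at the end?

Answer: Final heading: West

Derivation:
Start: East
  L (left (90° counter-clockwise)) -> North
  U (U-turn (180°)) -> South
  R (right (90° clockwise)) -> West
Final: West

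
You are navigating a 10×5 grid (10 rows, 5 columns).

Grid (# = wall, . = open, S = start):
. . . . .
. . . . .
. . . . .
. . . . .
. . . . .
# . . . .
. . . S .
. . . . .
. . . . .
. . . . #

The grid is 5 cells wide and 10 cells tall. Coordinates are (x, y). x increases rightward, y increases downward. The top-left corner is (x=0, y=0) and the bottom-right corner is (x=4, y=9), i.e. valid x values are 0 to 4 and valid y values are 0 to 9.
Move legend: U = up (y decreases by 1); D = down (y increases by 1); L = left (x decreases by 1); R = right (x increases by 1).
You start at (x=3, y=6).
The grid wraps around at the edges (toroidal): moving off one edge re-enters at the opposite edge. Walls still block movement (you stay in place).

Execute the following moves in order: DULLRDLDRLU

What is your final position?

Start: (x=3, y=6)
  D (down): (x=3, y=6) -> (x=3, y=7)
  U (up): (x=3, y=7) -> (x=3, y=6)
  L (left): (x=3, y=6) -> (x=2, y=6)
  L (left): (x=2, y=6) -> (x=1, y=6)
  R (right): (x=1, y=6) -> (x=2, y=6)
  D (down): (x=2, y=6) -> (x=2, y=7)
  L (left): (x=2, y=7) -> (x=1, y=7)
  D (down): (x=1, y=7) -> (x=1, y=8)
  R (right): (x=1, y=8) -> (x=2, y=8)
  L (left): (x=2, y=8) -> (x=1, y=8)
  U (up): (x=1, y=8) -> (x=1, y=7)
Final: (x=1, y=7)

Answer: Final position: (x=1, y=7)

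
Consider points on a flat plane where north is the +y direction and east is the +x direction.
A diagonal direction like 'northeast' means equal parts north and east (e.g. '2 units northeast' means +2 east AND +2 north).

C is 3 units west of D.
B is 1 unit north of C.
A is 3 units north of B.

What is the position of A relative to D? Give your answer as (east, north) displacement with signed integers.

Answer: A is at (east=-3, north=4) relative to D.

Derivation:
Place D at the origin (east=0, north=0).
  C is 3 units west of D: delta (east=-3, north=+0); C at (east=-3, north=0).
  B is 1 unit north of C: delta (east=+0, north=+1); B at (east=-3, north=1).
  A is 3 units north of B: delta (east=+0, north=+3); A at (east=-3, north=4).
Therefore A relative to D: (east=-3, north=4).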